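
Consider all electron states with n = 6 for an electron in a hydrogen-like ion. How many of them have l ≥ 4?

Go through l = 0, …, 5 (the values permitted for n = 6).
The (l, ml) pairs meeting l ≥ 4 give: l=4 → 9; l=5 → 11.
Orbitals: 9 + 11 = 20. Each orbital carries two spin states, so 20 × 2 = 40 states.

40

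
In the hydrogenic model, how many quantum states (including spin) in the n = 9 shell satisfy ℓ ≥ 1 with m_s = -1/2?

80

With n = 9 the allowed ℓ are 0, 1, …, 8.
Contributions: ℓ=1 → 3; ℓ=2 → 5; ℓ=3 → 7; ℓ=4 → 9; ℓ=5 → 11; ℓ=6 → 13; ℓ=7 → 15; ℓ=8 → 17.
Orbitals: 3 + 5 + 7 + 9 + 11 + 13 + 15 + 17 = 80. With m_s fixed to a single value there is one state per orbital, giving 80 states.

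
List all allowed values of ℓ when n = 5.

0, 1, 2, 3, 4

ℓ is an integer with 0 ≤ ℓ ≤ n−1, so for n = 5: ℓ = 0, 1, 2, 3, 4.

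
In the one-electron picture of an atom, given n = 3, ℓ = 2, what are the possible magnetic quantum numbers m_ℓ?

m_ℓ takes every integer from −ℓ to +ℓ. With ℓ = 2 that gives the 5 values -2, -1, 0, 1, 2.

-2, -1, 0, 1, 2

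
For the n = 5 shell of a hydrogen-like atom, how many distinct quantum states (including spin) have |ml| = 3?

For n = 5, l ranges over 0 … 4.
Contributions: l=3 → 2; l=4 → 2.
Orbitals: 2 + 2 = 4. Each orbital carries two spin states, so 4 × 2 = 8 states.

8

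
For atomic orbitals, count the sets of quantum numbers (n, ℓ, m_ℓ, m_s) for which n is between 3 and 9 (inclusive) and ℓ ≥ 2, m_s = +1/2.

252

For each n in the range, tally the orbitals obeying ℓ ≥ 2:
n=3 → 5; n=4 → 12; n=5 → 21; n=6 → 32; n=7 → 45; n=8 → 60; n=9 → 77.
Orbitals: 5 + 12 + 21 + 32 + 45 + 60 + 77 = 252. With m_s fixed to +1/2 there is one state per orbital, so 252 states.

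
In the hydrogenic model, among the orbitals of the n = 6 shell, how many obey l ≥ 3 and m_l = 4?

With n = 6 the allowed l are 0, 1, …, 5.
Contributions: l=4 → 1; l=5 → 1.
Total orbitals: 1 + 1 = 2.

2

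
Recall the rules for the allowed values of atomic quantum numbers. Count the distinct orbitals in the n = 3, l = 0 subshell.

A subshell has 2l+1 orbitals; with l = 0, that's 1.

1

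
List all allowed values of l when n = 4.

0, 1, 2, 3

l is an integer with 0 ≤ l ≤ n−1, so for n = 4: l = 0, 1, 2, 3.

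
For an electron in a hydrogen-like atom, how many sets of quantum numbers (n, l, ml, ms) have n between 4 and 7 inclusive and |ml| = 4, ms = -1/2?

Count contributing orbitals for each principal shell:
n=5 → 2; n=6 → 4; n=7 → 6.
Orbitals: 2 + 4 + 6 = 12. With ms fixed to -1/2 there is one state per orbital, so 12 states.

12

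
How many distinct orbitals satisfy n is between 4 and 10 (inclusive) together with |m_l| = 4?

42

Treat each shell separately and count matching orbitals:
n=5 → 2; n=6 → 4; n=7 → 6; n=8 → 8; n=9 → 10; n=10 → 12.
Total orbitals: 2 + 4 + 6 + 8 + 10 + 12 = 42.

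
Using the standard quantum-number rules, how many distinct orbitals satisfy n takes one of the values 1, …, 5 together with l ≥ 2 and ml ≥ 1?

Go shell by shell, enumerating (l, ml) with l ≥ 2 and ml ≥ 1:
n=3 → 2; n=4 → 5; n=5 → 9.
Total orbitals: 2 + 5 + 9 = 16.

16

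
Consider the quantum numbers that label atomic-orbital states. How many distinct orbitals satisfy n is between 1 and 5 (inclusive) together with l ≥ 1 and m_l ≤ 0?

30

Go shell by shell, enumerating (l, m_l) with l ≥ 1 and m_l ≤ 0:
n=2 → 2; n=3 → 5; n=4 → 9; n=5 → 14.
Total orbitals: 2 + 5 + 9 + 14 = 30.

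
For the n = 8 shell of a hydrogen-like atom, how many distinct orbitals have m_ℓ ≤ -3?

15

For n = 8, ℓ ranges over 0 … 7.
Contributions: ℓ=3 → 1; ℓ=4 → 2; ℓ=5 → 3; ℓ=6 → 4; ℓ=7 → 5.
Total orbitals: 1 + 2 + 3 + 4 + 5 = 15.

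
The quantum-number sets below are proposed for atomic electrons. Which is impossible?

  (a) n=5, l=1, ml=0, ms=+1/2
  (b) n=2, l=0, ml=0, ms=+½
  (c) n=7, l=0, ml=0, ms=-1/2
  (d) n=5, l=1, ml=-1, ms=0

(d) has ms = 0, but an electron's spin must be ±1/2.
The remaining sets (a), (b), (c) satisfy all four rules.

(d)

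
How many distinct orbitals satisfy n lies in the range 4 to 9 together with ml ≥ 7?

Go shell by shell, enumerating (l, ml) with ml ≥ 7:
n=8 → 1; n=9 → 3.
Total orbitals: 1 + 3 = 4.

4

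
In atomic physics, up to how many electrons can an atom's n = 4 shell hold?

A shell holds 2n² electrons: 2 × 4² = 2 × 16 = 32.

32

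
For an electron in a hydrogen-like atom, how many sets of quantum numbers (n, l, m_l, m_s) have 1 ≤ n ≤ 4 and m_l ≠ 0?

Work shell by shell — for each n, count the (l, m_l) pairs that satisfy m_l ≠ 0:
n=2 → 2; n=3 → 6; n=4 → 12.
Orbitals: 2 + 6 + 12 = 20. Including both spin states (m_s = ±1/2) gives 2 × 20 = 40 states.

40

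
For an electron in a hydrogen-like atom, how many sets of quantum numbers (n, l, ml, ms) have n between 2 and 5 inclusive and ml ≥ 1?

40

Treat each shell separately and count matching orbitals:
n=2 → 1; n=3 → 3; n=4 → 6; n=5 → 10.
Orbitals: 1 + 3 + 6 + 10 = 20. Including both spin states (ms = ±1/2) gives 2 × 20 = 40 states.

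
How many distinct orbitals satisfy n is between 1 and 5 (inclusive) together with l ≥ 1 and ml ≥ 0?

30

Treat each shell separately and count matching orbitals:
n=2 → 2; n=3 → 5; n=4 → 9; n=5 → 14.
Total orbitals: 2 + 5 + 9 + 14 = 30.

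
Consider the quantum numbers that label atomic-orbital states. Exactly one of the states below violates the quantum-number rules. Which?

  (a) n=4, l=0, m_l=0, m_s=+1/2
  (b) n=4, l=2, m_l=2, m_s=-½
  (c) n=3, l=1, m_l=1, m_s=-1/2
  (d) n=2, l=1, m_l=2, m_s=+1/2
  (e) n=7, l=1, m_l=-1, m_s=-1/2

(d) has |m_l| = 2 > l = 1, violating −l ≤ m_l ≤ l.
The remaining sets (a), (b), (c), (e) satisfy all four rules.

(d)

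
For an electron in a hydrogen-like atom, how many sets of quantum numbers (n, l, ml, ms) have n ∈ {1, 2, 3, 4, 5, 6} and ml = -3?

12

Go shell by shell, enumerating (l, ml) with ml = -3:
n=4 → 1; n=5 → 2; n=6 → 3.
Orbitals: 1 + 2 + 3 = 6. Including both spin states (ms = ±1/2) gives 2 × 6 = 12 states.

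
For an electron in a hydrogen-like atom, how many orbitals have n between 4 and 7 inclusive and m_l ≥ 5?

Per-shell orbital counts meeting the constraint:
n=6 → 1; n=7 → 3.
Total orbitals: 1 + 3 = 4.

4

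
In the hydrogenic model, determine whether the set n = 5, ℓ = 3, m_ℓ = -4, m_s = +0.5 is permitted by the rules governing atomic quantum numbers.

Invalid

The magnetic quantum number must satisfy −ℓ ≤ m_ℓ ≤ ℓ. With ℓ = 3, m_ℓ can only be -3, -2, -1, 0, 1, 2, 3, so m_ℓ = -4 is forbidden.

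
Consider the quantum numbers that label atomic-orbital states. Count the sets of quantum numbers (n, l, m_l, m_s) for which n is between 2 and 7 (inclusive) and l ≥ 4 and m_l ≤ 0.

For each n in the range, tally the orbitals obeying l ≥ 4 and m_l ≤ 0:
n=5 → 5; n=6 → 11; n=7 → 18.
Orbitals: 5 + 11 + 18 = 34. Including both spin states (m_s = ±1/2) gives 2 × 34 = 68 states.

68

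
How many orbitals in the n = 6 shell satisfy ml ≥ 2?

10

With n = 6 the allowed l are 0, 1, …, 5.
The (l, ml) pairs meeting ml ≥ 2 give: l=2 → 1; l=3 → 2; l=4 → 3; l=5 → 4.
Total orbitals: 1 + 2 + 3 + 4 = 10.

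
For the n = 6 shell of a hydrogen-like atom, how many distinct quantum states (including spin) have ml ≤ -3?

12

The n = 6 shell has l = 0 through 5; check each.
Orbitals with ml ≤ -3, by l: l=3 → 1; l=4 → 2; l=5 → 3.
Orbitals: 1 + 2 + 3 = 6. Each orbital carries two spin states, so 6 × 2 = 12 states.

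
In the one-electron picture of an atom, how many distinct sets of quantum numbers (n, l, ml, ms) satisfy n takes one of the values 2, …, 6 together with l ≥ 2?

140

For each n in the range, tally the orbitals obeying l ≥ 2:
n=3 → 5; n=4 → 12; n=5 → 21; n=6 → 32.
Orbitals: 5 + 12 + 21 + 32 = 70. Including both spin states (ms = ±1/2) gives 2 × 70 = 140 states.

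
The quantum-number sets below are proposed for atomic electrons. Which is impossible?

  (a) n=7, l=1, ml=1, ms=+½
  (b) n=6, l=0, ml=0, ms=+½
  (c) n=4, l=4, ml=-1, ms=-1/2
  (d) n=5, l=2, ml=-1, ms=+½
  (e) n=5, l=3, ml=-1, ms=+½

(c) has l = 4 ≥ n = 4, violating 0 ≤ l ≤ n−1.
The remaining sets (a), (b), (d), (e) satisfy all four rules.

(c)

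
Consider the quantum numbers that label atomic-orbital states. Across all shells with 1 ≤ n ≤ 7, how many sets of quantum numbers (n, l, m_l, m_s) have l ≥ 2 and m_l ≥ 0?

Go shell by shell, enumerating (l, m_l) with l ≥ 2 and m_l ≥ 0:
n=3 → 3; n=4 → 7; n=5 → 12; n=6 → 18; n=7 → 25.
Orbitals: 3 + 7 + 12 + 18 + 25 = 65. Including both spin states (m_s = ±1/2) gives 2 × 65 = 130 states.

130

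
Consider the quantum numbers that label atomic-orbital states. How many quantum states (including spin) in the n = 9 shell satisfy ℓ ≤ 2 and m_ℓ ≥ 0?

12

The (ℓ, m_ℓ) pairs meeting ℓ ≤ 2 and m_ℓ ≥ 0 give: ℓ=0 → 1; ℓ=1 → 2; ℓ=2 → 3.
Orbitals: 1 + 2 + 3 = 6. Each orbital carries two spin states, so 6 × 2 = 12 states.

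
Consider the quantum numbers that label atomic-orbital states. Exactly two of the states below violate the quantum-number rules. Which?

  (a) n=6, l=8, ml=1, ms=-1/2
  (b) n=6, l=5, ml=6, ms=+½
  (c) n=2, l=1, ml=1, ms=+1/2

(a) and (b)

(a) has l = 8 ≥ n = 6, violating 0 ≤ l ≤ n−1.
(b) has |ml| = 6 > l = 5, violating −l ≤ ml ≤ l.
The remaining set (c) satisfies all four rules.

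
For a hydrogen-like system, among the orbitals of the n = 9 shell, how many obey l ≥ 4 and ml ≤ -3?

20

With n = 9 the allowed l are 0, 1, …, 8.
Contributions: l=4 → 2; l=5 → 3; l=6 → 4; l=7 → 5; l=8 → 6.
Total orbitals: 2 + 3 + 4 + 5 + 6 = 20.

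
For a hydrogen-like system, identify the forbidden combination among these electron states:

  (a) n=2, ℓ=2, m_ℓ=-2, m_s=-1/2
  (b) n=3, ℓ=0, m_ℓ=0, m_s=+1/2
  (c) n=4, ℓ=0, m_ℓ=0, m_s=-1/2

(a) has ℓ = 2 ≥ n = 2, violating 0 ≤ ℓ ≤ n−1.
The remaining sets (b), (c) satisfy all four rules.

(a)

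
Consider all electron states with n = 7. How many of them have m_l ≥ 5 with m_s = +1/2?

3

Per l-value: l=5 → 1; l=6 → 2.
Orbitals: 1 + 2 = 3. With m_s fixed to a single value there is one state per orbital, giving 3 states.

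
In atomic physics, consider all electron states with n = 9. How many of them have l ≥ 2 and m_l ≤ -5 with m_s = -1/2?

10

For n = 9, l ranges over 0 … 8.
Contributions: l=5 → 1; l=6 → 2; l=7 → 3; l=8 → 4.
Orbitals: 1 + 2 + 3 + 4 = 10. With m_s fixed to a single value there is one state per orbital, giving 10 states.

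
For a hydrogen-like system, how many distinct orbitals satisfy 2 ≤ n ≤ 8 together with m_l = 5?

Count contributing orbitals for each principal shell:
n=6 → 1; n=7 → 2; n=8 → 3.
Total orbitals: 1 + 2 + 3 = 6.

6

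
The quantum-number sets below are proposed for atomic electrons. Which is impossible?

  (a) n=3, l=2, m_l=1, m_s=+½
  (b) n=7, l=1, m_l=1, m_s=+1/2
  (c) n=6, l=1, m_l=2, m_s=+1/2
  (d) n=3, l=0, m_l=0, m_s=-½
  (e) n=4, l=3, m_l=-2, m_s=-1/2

(c)

(c) has |m_l| = 2 > l = 1, violating −l ≤ m_l ≤ l.
The remaining sets (a), (b), (d), (e) satisfy all four rules.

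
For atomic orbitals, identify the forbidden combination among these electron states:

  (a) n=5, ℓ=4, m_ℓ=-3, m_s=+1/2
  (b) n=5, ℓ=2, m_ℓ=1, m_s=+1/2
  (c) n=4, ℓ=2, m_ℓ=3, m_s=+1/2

(c) has |m_ℓ| = 3 > ℓ = 2, violating −ℓ ≤ m_ℓ ≤ ℓ.
The remaining sets (a), (b) satisfy all four rules.

(c)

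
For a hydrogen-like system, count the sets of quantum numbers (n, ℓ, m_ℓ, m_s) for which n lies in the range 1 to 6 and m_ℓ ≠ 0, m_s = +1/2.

70

Per-shell orbital counts meeting the constraint:
n=2 → 2; n=3 → 6; n=4 → 12; n=5 → 20; n=6 → 30.
Orbitals: 2 + 6 + 12 + 20 + 30 = 70. With m_s fixed to +1/2 there is one state per orbital, so 70 states.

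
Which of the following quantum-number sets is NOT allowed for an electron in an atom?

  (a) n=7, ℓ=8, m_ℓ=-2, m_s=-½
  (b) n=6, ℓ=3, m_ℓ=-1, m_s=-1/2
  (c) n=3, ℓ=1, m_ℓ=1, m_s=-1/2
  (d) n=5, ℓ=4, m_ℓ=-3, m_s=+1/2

(a) has ℓ = 8 ≥ n = 7, violating 0 ≤ ℓ ≤ n−1.
The remaining sets (b), (c), (d) satisfy all four rules.

(a)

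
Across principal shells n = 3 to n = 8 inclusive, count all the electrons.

398

Shell n has n² orbitals: 3²=9 + 4²=16 + 5²=25 + 6²=36 + 7²=49 + 8²=64 = 199 orbitals.
Two spin states per orbital: 2 × 199 = 398 electrons.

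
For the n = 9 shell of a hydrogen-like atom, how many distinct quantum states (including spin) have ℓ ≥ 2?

154

For n = 9, ℓ ranges over 0 … 8.
The (ℓ, m_ℓ) pairs meeting ℓ ≥ 2 give: ℓ=2 → 5; ℓ=3 → 7; ℓ=4 → 9; ℓ=5 → 11; ℓ=6 → 13; ℓ=7 → 15; ℓ=8 → 17.
Orbitals: 5 + 7 + 9 + 11 + 13 + 15 + 17 = 77. Each orbital carries two spin states, so 77 × 2 = 154 states.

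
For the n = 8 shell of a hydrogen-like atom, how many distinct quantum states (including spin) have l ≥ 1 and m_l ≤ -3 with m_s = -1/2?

Orbitals with l ≥ 1 and m_l ≤ -3, by l: l=3 → 1; l=4 → 2; l=5 → 3; l=6 → 4; l=7 → 5.
Orbitals: 1 + 2 + 3 + 4 + 5 = 15. With m_s fixed to a single value there is one state per orbital, giving 15 states.

15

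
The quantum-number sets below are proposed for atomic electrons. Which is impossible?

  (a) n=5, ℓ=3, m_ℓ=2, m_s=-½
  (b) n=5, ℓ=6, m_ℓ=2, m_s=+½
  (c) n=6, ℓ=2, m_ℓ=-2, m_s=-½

(b) has ℓ = 6 ≥ n = 5, violating 0 ≤ ℓ ≤ n−1.
The remaining sets (a), (c) satisfy all four rules.

(b)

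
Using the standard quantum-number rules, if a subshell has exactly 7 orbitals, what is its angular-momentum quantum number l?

l = 3

2l+1 = 7 gives l = 3.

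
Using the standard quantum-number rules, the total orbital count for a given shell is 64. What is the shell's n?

n² = 64 ⇒ n = 8.

n = 8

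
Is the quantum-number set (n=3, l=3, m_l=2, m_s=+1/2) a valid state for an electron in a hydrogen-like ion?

The orbital quantum number must satisfy 0 ≤ l ≤ n−1. With n = 3 the allowed l values are 0, 1, 2, so l = 3 is out of range.

Not allowed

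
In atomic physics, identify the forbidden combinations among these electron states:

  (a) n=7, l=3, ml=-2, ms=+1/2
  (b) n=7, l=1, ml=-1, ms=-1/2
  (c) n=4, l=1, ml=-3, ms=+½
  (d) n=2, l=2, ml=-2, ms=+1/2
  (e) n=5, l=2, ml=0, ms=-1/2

(c) has |ml| = 3 > l = 1, violating −l ≤ ml ≤ l.
(d) has l = 2 ≥ n = 2, violating 0 ≤ l ≤ n−1.
The remaining sets (a), (b), (e) satisfy all four rules.

(c) and (d)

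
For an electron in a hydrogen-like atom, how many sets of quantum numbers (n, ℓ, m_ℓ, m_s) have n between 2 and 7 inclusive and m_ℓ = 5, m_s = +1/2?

Count contributing orbitals for each principal shell:
n=6 → 1; n=7 → 2.
Orbitals: 1 + 2 = 3. With m_s fixed to +1/2 there is one state per orbital, so 3 states.

3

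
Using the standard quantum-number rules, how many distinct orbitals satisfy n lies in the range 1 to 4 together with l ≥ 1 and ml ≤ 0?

Work shell by shell — for each n, count the (l, ml) pairs that satisfy l ≥ 1 and ml ≤ 0:
n=2 → 2; n=3 → 5; n=4 → 9.
Total orbitals: 2 + 5 + 9 = 16.

16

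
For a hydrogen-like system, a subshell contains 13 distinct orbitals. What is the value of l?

2l+1 = 13 gives l = 6.

l = 6 (i)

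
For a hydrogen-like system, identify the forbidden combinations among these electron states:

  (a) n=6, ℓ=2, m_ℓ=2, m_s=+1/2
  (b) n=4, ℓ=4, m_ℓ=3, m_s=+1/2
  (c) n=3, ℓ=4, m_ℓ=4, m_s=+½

(b) has ℓ = 4 ≥ n = 4, violating 0 ≤ ℓ ≤ n−1.
(c) has ℓ = 4 ≥ n = 3, violating 0 ≤ ℓ ≤ n−1.
The remaining set (a) satisfies all four rules.

(b) and (c)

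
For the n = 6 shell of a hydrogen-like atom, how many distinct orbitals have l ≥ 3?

Contributions: l=3 → 7; l=4 → 9; l=5 → 11.
Total orbitals: 7 + 9 + 11 = 27.

27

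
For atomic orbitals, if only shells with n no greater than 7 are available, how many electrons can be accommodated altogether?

Total orbitals = 1² + 2² + 3² + 4² + 5² + 6² + 7² = 140. Doubling for spin gives 280 electrons.

280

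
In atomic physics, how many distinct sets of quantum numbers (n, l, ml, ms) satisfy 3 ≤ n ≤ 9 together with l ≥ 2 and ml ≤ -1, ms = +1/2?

Count contributing orbitals for each principal shell:
n=3 → 2; n=4 → 5; n=5 → 9; n=6 → 14; n=7 → 20; n=8 → 27; n=9 → 35.
Orbitals: 2 + 5 + 9 + 14 + 20 + 27 + 35 = 112. With ms fixed to +1/2 there is one state per orbital, so 112 states.

112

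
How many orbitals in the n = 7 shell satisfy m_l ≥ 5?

Orbitals with m_l ≥ 5, by l: l=5 → 1; l=6 → 2.
Total orbitals: 1 + 2 = 3.

3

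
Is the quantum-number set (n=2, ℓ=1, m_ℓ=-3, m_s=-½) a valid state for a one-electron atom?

Not allowed

The magnetic quantum number must satisfy −ℓ ≤ m_ℓ ≤ ℓ. With ℓ = 1, m_ℓ can only be -1, 0, 1, so m_ℓ = -3 is forbidden.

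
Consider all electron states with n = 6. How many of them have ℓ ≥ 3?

The n = 6 shell has ℓ = 0 through 5; check each.
Per ℓ-value: ℓ=3 → 7; ℓ=4 → 9; ℓ=5 → 11.
Orbitals: 7 + 9 + 11 = 27. Each orbital carries two spin states, so 27 × 2 = 54 states.

54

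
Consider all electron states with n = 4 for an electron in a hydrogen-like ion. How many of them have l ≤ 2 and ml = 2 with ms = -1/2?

Contributions: l=2 → 1.
Orbitals: 1. With ms fixed to a single value there is one state per orbital, giving 1 state.

1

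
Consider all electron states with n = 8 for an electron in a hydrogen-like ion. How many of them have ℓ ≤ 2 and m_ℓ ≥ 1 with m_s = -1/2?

With n = 8 the allowed ℓ are 0, 1, …, 7.
The (ℓ, m_ℓ) pairs meeting ℓ ≤ 2 and m_ℓ ≥ 1 give: ℓ=1 → 1; ℓ=2 → 2.
Orbitals: 1 + 2 = 3. With m_s fixed to a single value there is one state per orbital, giving 3 states.

3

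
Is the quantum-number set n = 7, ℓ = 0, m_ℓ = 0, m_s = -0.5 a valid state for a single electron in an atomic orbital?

Yes

n = 7 is a positive integer. ℓ = 0 satisfies 0 ≤ ℓ ≤ n−1 = 6. m_ℓ = 0 lies in the range −ℓ … +ℓ (here 0). m_s = -1/2 is one of ±1/2.
All four constraints are satisfied.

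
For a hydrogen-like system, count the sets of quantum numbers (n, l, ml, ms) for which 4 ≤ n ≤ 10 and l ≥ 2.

Work shell by shell — for each n, count the (l, ml) pairs that satisfy l ≥ 2:
n=4 → 12; n=5 → 21; n=6 → 32; n=7 → 45; n=8 → 60; n=9 → 77; n=10 → 96.
Orbitals: 12 + 21 + 32 + 45 + 60 + 77 + 96 = 343. Including both spin states (ms = ±1/2) gives 2 × 343 = 686 states.

686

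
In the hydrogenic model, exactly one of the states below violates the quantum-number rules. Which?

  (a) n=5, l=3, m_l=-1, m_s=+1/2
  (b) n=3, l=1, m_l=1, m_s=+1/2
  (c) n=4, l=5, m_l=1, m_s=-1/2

(c)

(c) has l = 5 ≥ n = 4, violating 0 ≤ l ≤ n−1.
The remaining sets (a), (b) satisfy all four rules.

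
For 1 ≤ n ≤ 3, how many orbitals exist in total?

Total orbitals = 1² + 2² + 3² = 14.

14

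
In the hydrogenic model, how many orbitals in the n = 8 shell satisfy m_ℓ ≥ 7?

For n = 8, ℓ ranges over 0 … 7.
The (ℓ, m_ℓ) pairs meeting m_ℓ ≥ 7 give: ℓ=7 → 1.
Total orbitals: 1.

1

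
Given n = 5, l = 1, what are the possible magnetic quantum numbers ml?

ml takes every integer from −l to +l. With l = 1 that gives the 3 values -1, 0, 1.

-1, 0, 1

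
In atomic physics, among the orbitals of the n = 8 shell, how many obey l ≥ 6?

28

Go through l = 0, …, 7 (the values permitted for n = 8).
Contributions: l=6 → 13; l=7 → 15.
Total orbitals: 13 + 15 = 28.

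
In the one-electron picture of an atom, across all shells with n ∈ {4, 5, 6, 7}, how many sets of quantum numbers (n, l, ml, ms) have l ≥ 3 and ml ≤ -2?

For each n in the range, tally the orbitals obeying l ≥ 3 and ml ≤ -2:
n=4 → 2; n=5 → 5; n=6 → 9; n=7 → 14.
Orbitals: 2 + 5 + 9 + 14 = 30. Including both spin states (ms = ±1/2) gives 2 × 30 = 60 states.

60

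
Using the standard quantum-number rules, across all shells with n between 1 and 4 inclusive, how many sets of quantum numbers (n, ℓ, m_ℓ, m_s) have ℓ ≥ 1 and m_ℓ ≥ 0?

32

Per-shell orbital counts meeting the constraint:
n=2 → 2; n=3 → 5; n=4 → 9.
Orbitals: 2 + 5 + 9 = 16. Including both spin states (m_s = ±1/2) gives 2 × 16 = 32 states.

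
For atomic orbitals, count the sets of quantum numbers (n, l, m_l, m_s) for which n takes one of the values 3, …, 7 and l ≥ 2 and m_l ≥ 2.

70

Go shell by shell, enumerating (l, m_l) with l ≥ 2 and m_l ≥ 2:
n=3 → 1; n=4 → 3; n=5 → 6; n=6 → 10; n=7 → 15.
Orbitals: 1 + 3 + 6 + 10 + 15 = 35. Including both spin states (m_s = ±1/2) gives 2 × 35 = 70 states.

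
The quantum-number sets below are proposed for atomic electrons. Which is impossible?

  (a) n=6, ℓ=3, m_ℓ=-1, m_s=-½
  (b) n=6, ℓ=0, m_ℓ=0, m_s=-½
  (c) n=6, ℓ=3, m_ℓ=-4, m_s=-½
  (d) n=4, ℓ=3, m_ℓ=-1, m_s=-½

(c)

(c) has |m_ℓ| = 4 > ℓ = 3, violating −ℓ ≤ m_ℓ ≤ ℓ.
The remaining sets (a), (b), (d) satisfy all four rules.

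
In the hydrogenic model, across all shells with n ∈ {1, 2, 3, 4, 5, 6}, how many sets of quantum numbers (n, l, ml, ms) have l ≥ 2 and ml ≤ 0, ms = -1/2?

Per-shell orbital counts meeting the constraint:
n=3 → 3; n=4 → 7; n=5 → 12; n=6 → 18.
Orbitals: 3 + 7 + 12 + 18 = 40. With ms fixed to -1/2 there is one state per orbital, so 40 states.

40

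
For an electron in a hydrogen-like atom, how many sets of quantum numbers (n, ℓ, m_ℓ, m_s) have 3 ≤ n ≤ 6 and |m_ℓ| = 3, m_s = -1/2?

12

Work shell by shell — for each n, count the (ℓ, m_ℓ) pairs that satisfy |m_ℓ| = 3:
n=4 → 2; n=5 → 4; n=6 → 6.
Orbitals: 2 + 4 + 6 = 12. With m_s fixed to -1/2 there is one state per orbital, so 12 states.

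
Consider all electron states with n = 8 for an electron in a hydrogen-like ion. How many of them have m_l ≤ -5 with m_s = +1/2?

6

Contributions: l=5 → 1; l=6 → 2; l=7 → 3.
Orbitals: 1 + 2 + 3 = 6. With m_s fixed to a single value there is one state per orbital, giving 6 states.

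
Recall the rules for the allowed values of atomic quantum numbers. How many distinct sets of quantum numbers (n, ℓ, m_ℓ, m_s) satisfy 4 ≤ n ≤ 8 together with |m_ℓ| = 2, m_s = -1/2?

Treat each shell separately and count matching orbitals:
n=4 → 4; n=5 → 6; n=6 → 8; n=7 → 10; n=8 → 12.
Orbitals: 4 + 6 + 8 + 10 + 12 = 40. With m_s fixed to -1/2 there is one state per orbital, so 40 states.

40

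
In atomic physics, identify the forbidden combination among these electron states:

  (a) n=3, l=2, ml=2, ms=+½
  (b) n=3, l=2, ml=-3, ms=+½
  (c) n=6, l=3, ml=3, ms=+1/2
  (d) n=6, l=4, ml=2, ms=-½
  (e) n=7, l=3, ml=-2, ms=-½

(b)

(b) has |ml| = 3 > l = 2, violating −l ≤ ml ≤ l.
The remaining sets (a), (c), (d), (e) satisfy all four rules.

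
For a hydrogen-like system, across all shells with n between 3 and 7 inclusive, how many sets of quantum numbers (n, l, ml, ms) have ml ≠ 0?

Count contributing orbitals for each principal shell:
n=3 → 6; n=4 → 12; n=5 → 20; n=6 → 30; n=7 → 42.
Orbitals: 6 + 12 + 20 + 30 + 42 = 110. Including both spin states (ms = ±1/2) gives 2 × 110 = 220 states.

220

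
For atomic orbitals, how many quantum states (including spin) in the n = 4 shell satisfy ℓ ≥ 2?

24

Go through ℓ = 0, …, 3 (the values permitted for n = 4).
Contributions: ℓ=2 → 5; ℓ=3 → 7.
Orbitals: 5 + 7 = 12. Each orbital carries two spin states, so 12 × 2 = 24 states.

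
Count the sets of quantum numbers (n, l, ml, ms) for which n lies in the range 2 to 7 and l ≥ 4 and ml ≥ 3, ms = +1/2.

16

Work shell by shell — for each n, count the (l, ml) pairs that satisfy l ≥ 4 and ml ≥ 3:
n=5 → 2; n=6 → 5; n=7 → 9.
Orbitals: 2 + 5 + 9 = 16. With ms fixed to +1/2 there is one state per orbital, so 16 states.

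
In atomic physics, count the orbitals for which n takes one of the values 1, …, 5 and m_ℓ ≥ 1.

Per-shell orbital counts meeting the constraint:
n=2 → 1; n=3 → 3; n=4 → 6; n=5 → 10.
Total orbitals: 1 + 3 + 6 + 10 = 20.

20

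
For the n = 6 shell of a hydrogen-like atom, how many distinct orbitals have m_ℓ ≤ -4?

3

With n = 6 the allowed ℓ are 0, 1, …, 5.
Orbitals with m_ℓ ≤ -4, by ℓ: ℓ=4 → 1; ℓ=5 → 2.
Total orbitals: 1 + 2 = 3.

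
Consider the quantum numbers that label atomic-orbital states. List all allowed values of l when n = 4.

0, 1, 2, 3

l is an integer with 0 ≤ l ≤ n−1, so for n = 4: l = 0, 1, 2, 3.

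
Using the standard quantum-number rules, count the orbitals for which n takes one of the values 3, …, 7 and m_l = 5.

Count contributing orbitals for each principal shell:
n=6 → 1; n=7 → 2.
Total orbitals: 1 + 2 = 3.

3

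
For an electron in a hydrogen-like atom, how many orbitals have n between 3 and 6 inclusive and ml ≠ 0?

Count contributing orbitals for each principal shell:
n=3 → 6; n=4 → 12; n=5 → 20; n=6 → 30.
Total orbitals: 6 + 12 + 20 + 30 = 68.

68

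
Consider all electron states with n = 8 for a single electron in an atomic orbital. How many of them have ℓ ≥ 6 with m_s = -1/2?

28

The n = 8 shell has ℓ = 0 through 7; check each.
Contributions: ℓ=6 → 13; ℓ=7 → 15.
Orbitals: 13 + 15 = 28. With m_s fixed to a single value there is one state per orbital, giving 28 states.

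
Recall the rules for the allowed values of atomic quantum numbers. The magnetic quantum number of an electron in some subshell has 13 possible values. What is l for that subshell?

l = 6 (i)

ml ranges over 2l+1 integers, so 2l+1 = 13 ⇒ l = 6.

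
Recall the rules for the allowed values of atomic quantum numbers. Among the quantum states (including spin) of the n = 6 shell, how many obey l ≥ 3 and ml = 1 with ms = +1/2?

3

With n = 6 the allowed l are 0, 1, …, 5.
Per l-value: l=3 → 1; l=4 → 1; l=5 → 1.
Orbitals: 1 + 1 + 1 = 3. With ms fixed to a single value there is one state per orbital, giving 3 states.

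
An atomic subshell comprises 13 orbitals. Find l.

2l+1 = 13 gives l = 6.

l = 6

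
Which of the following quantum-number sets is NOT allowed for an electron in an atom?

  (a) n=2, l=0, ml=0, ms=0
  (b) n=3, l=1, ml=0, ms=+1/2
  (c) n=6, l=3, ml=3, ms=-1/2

(a)

(a) has ms = 0, but an electron's spin must be ±1/2.
The remaining sets (b), (c) satisfy all four rules.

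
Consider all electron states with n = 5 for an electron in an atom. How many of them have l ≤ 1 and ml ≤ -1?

The n = 5 shell has l = 0 through 4; check each.
The (l, ml) pairs meeting l ≤ 1 and ml ≤ -1 give: l=1 → 1.
Orbitals: 1. Each orbital carries two spin states, so 1 × 2 = 2 states.

2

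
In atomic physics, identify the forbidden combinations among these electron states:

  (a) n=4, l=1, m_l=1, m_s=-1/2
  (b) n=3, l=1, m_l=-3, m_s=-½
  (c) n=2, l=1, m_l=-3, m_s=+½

(b) and (c)

(b) has |m_l| = 3 > l = 1, violating −l ≤ m_l ≤ l.
(c) has |m_l| = 3 > l = 1, violating −l ≤ m_l ≤ l.
The remaining set (a) satisfies all four rules.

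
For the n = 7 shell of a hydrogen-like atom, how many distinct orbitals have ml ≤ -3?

For n = 7, l ranges over 0 … 6.
The (l, ml) pairs meeting ml ≤ -3 give: l=3 → 1; l=4 → 2; l=5 → 3; l=6 → 4.
Total orbitals: 1 + 2 + 3 + 4 = 10.

10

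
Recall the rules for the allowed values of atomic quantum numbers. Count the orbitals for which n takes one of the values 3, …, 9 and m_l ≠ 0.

Treat each shell separately and count matching orbitals:
n=3 → 6; n=4 → 12; n=5 → 20; n=6 → 30; n=7 → 42; n=8 → 56; n=9 → 72.
Total orbitals: 6 + 12 + 20 + 30 + 42 + 56 + 72 = 238.

238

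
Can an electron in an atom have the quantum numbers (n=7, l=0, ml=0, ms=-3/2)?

No

The spin quantum number for an electron can only be ms = +1/2 or −1/2; ms = -3/2 is not one of those.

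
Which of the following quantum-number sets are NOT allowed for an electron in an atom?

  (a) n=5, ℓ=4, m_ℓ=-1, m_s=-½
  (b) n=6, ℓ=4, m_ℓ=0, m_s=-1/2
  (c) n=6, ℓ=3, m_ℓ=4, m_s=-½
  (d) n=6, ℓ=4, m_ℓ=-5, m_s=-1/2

(c) has |m_ℓ| = 4 > ℓ = 3, violating −ℓ ≤ m_ℓ ≤ ℓ.
(d) has |m_ℓ| = 5 > ℓ = 4, violating −ℓ ≤ m_ℓ ≤ ℓ.
The remaining sets (a), (b) satisfy all four rules.

(c) and (d)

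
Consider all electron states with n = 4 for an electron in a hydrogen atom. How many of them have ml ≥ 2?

For n = 4, l ranges over 0 … 3.
The (l, ml) pairs meeting ml ≥ 2 give: l=2 → 1; l=3 → 2.
Orbitals: 1 + 2 = 3. Each orbital carries two spin states, so 3 × 2 = 6 states.

6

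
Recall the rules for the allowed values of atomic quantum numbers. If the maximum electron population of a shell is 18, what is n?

2n² = 18 ⇒ n² = 9 ⇒ n = 3.

n = 3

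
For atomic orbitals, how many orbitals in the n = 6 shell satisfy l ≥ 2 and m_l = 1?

4

The n = 6 shell has l = 0 through 5; check each.
Contributions: l=2 → 1; l=3 → 1; l=4 → 1; l=5 → 1.
Total orbitals: 1 + 1 + 1 + 1 = 4.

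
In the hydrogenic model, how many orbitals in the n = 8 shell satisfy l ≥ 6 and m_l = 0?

Per l-value: l=6 → 1; l=7 → 1.
Total orbitals: 1 + 1 = 2.

2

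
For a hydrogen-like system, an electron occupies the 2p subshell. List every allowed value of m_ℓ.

The 2p subshell has ℓ = 1, and m_ℓ takes every integer from −ℓ to +ℓ. With ℓ = 1 that gives the 3 values -1, 0, 1.

-1, 0, 1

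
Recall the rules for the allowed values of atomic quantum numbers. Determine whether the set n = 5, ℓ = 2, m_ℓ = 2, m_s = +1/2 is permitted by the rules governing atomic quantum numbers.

n = 5 is a positive integer. ℓ = 2 satisfies 0 ≤ ℓ ≤ n−1 = 4. m_ℓ = 2 lies in the range −ℓ … +ℓ (here −2 … 2). m_s = +1/2 is one of ±1/2.
All four constraints are satisfied.

Allowed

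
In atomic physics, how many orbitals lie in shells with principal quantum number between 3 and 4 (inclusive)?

Shell n has n² orbitals: 3²=9 + 4²=16 = 25 orbitals.

25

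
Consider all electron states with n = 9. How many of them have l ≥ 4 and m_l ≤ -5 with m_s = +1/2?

10

Go through l = 0, …, 8 (the values permitted for n = 9).
Per l-value: l=5 → 1; l=6 → 2; l=7 → 3; l=8 → 4.
Orbitals: 1 + 2 + 3 + 4 = 10. With m_s fixed to a single value there is one state per orbital, giving 10 states.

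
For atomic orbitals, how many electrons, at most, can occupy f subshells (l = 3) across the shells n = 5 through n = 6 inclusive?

28

An f subshell (l = 3) exists for every n ≥ 4, so shells n = 5, 6 each contribute one — 2 subshells.
Since each f subshell holds 2(2·3+1) = 14 electrons, the total is 2 × 14 = 28.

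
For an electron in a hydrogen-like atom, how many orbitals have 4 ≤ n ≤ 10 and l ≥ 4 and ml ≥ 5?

35

Treat each shell separately and count matching orbitals:
n=6 → 1; n=7 → 3; n=8 → 6; n=9 → 10; n=10 → 15.
Total orbitals: 1 + 3 + 6 + 10 + 15 = 35.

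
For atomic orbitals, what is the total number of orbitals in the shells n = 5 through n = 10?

Shell n has n² orbitals: 5²=25 + 6²=36 + 7²=49 + 8²=64 + 9²=81 + 10²=100 = 355 orbitals.

355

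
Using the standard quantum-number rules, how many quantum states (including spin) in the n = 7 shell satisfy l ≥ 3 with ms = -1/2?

With n = 7 the allowed l are 0, 1, …, 6.
The (l, ml) pairs meeting l ≥ 3 give: l=3 → 7; l=4 → 9; l=5 → 11; l=6 → 13.
Orbitals: 7 + 9 + 11 + 13 = 40. With ms fixed to a single value there is one state per orbital, giving 40 states.

40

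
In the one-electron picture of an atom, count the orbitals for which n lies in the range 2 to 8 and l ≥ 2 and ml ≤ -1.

77

Per-shell orbital counts meeting the constraint:
n=3 → 2; n=4 → 5; n=5 → 9; n=6 → 14; n=7 → 20; n=8 → 27.
Total orbitals: 2 + 5 + 9 + 14 + 20 + 27 = 77.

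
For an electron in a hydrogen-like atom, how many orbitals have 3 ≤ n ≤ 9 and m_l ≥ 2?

Go shell by shell, enumerating (l, m_l) with m_l ≥ 2:
n=3 → 1; n=4 → 3; n=5 → 6; n=6 → 10; n=7 → 15; n=8 → 21; n=9 → 28.
Total orbitals: 1 + 3 + 6 + 10 + 15 + 21 + 28 = 84.

84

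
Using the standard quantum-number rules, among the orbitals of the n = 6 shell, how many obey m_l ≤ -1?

15

For n = 6, l ranges over 0 … 5.
The (l, m_l) pairs meeting m_l ≤ -1 give: l=1 → 1; l=2 → 2; l=3 → 3; l=4 → 4; l=5 → 5.
Total orbitals: 1 + 2 + 3 + 4 + 5 = 15.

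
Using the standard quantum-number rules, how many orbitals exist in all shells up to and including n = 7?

140

Total orbitals = 1² + 2² + 3² + 4² + 5² + 6² + 7² = 140.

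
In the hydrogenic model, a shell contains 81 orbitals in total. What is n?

n = 9

n² = 81 ⇒ n = 9.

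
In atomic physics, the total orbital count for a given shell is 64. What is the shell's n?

n = 8

n² = 64 ⇒ n = 8.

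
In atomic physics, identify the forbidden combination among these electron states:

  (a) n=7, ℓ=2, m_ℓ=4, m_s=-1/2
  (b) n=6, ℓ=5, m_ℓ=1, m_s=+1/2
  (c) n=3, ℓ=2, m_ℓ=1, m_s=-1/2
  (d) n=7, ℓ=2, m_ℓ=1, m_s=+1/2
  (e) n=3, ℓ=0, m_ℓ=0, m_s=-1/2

(a) has |m_ℓ| = 4 > ℓ = 2, violating −ℓ ≤ m_ℓ ≤ ℓ.
The remaining sets (b), (c), (d), (e) satisfy all four rules.

(a)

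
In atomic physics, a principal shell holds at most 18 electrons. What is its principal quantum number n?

2n² = 18 ⇒ n² = 9 ⇒ n = 3.

n = 3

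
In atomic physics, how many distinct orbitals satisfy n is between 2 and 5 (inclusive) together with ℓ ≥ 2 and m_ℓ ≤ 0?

22

Count contributing orbitals for each principal shell:
n=3 → 3; n=4 → 7; n=5 → 12.
Total orbitals: 3 + 7 + 12 = 22.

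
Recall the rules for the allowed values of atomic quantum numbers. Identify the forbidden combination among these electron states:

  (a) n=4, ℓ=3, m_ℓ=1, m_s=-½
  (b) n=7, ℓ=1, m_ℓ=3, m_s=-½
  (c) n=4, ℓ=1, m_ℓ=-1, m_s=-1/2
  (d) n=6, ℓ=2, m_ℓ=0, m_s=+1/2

(b) has |m_ℓ| = 3 > ℓ = 1, violating −ℓ ≤ m_ℓ ≤ ℓ.
The remaining sets (a), (c), (d) satisfy all four rules.

(b)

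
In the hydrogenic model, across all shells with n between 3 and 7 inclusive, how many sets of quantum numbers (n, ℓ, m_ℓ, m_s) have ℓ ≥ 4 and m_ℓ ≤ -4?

20

For each n in the range, tally the orbitals obeying ℓ ≥ 4 and m_ℓ ≤ -4:
n=5 → 1; n=6 → 3; n=7 → 6.
Orbitals: 1 + 3 + 6 = 10. Including both spin states (m_s = ±1/2) gives 2 × 10 = 20 states.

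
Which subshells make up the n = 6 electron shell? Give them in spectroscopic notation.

6s, 6p, 6d, 6f, 6g, 6h

For n = 6, l runs from 0 to 5. In spectroscopic notation l = 0,1,2,… ↔ s,p,d,f,g,h,i, so the subshells are 6s, 6p, 6d, 6f, 6g, 6h.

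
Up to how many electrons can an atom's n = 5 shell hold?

A shell holds 2n² electrons: 2 × 5² = 2 × 25 = 50.

50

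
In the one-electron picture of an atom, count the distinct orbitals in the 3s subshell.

1

A subshell has 2ℓ+1 orbitals; with ℓ = 0, that's 1.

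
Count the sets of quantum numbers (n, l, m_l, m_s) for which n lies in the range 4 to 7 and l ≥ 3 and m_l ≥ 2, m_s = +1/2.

For each n in the range, tally the orbitals obeying l ≥ 3 and m_l ≥ 2:
n=4 → 2; n=5 → 5; n=6 → 9; n=7 → 14.
Orbitals: 2 + 5 + 9 + 14 = 30. With m_s fixed to +1/2 there is one state per orbital, so 30 states.

30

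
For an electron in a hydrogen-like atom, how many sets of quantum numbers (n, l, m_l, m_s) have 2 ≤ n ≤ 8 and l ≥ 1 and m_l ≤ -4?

For each n in the range, tally the orbitals obeying l ≥ 1 and m_l ≤ -4:
n=5 → 1; n=6 → 3; n=7 → 6; n=8 → 10.
Orbitals: 1 + 3 + 6 + 10 = 20. Including both spin states (m_s = ±1/2) gives 2 × 20 = 40 states.

40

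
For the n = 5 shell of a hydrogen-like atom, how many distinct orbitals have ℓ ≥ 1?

24

For n = 5, ℓ ranges over 0 … 4.
Contributions: ℓ=1 → 3; ℓ=2 → 5; ℓ=3 → 7; ℓ=4 → 9.
Total orbitals: 3 + 5 + 7 + 9 = 24.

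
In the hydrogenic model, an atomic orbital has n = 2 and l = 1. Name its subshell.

l = 1 corresponds to the letter 'p', so the subshell is 2p.

2p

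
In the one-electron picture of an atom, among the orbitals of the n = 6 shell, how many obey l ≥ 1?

With n = 6 the allowed l are 0, 1, …, 5.
Contributions: l=1 → 3; l=2 → 5; l=3 → 7; l=4 → 9; l=5 → 11.
Total orbitals: 3 + 5 + 7 + 9 + 11 = 35.

35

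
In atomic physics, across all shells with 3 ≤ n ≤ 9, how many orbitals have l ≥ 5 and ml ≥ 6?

Go shell by shell, enumerating (l, ml) with l ≥ 5 and ml ≥ 6:
n=7 → 1; n=8 → 3; n=9 → 6.
Total orbitals: 1 + 3 + 6 = 10.

10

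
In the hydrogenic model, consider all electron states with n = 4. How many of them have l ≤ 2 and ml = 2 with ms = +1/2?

1

For n = 4, l ranges over 0 … 3.
Orbitals with l ≤ 2 and ml = 2, by l: l=2 → 1.
Orbitals: 1. With ms fixed to a single value there is one state per orbital, giving 1 state.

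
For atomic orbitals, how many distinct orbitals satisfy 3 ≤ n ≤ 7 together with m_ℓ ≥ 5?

For each n in the range, tally the orbitals obeying m_ℓ ≥ 5:
n=6 → 1; n=7 → 3.
Total orbitals: 1 + 3 = 4.

4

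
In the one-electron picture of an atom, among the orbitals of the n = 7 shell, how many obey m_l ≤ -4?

6

For n = 7, l ranges over 0 … 6.
The (l, m_l) pairs meeting m_l ≤ -4 give: l=4 → 1; l=5 → 2; l=6 → 3.
Total orbitals: 1 + 2 + 3 = 6.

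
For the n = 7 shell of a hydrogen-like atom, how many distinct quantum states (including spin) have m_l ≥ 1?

The n = 7 shell has l = 0 through 6; check each.
Contributions: l=1 → 1; l=2 → 2; l=3 → 3; l=4 → 4; l=5 → 5; l=6 → 6.
Orbitals: 1 + 2 + 3 + 4 + 5 + 6 = 21. Each orbital carries two spin states, so 21 × 2 = 42 states.

42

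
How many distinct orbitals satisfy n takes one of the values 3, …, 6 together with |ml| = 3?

12

Go shell by shell, enumerating (l, ml) with |ml| = 3:
n=4 → 2; n=5 → 4; n=6 → 6.
Total orbitals: 2 + 4 + 6 = 12.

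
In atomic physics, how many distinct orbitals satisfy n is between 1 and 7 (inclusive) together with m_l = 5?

Go shell by shell, enumerating (l, m_l) with m_l = 5:
n=6 → 1; n=7 → 2.
Total orbitals: 1 + 2 = 3.

3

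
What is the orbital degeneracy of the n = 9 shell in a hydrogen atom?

The n = 9 shell contains n² = 9² = 81 orbitals.

81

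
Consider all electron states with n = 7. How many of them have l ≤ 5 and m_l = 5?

2

Orbitals with l ≤ 5 and m_l = 5, by l: l=5 → 1.
Orbitals: 1. Each orbital carries two spin states, so 1 × 2 = 2 states.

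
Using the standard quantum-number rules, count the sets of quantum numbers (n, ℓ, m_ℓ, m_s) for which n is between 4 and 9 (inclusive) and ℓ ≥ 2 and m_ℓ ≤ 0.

274

Work shell by shell — for each n, count the (ℓ, m_ℓ) pairs that satisfy ℓ ≥ 2 and m_ℓ ≤ 0:
n=4 → 7; n=5 → 12; n=6 → 18; n=7 → 25; n=8 → 33; n=9 → 42.
Orbitals: 7 + 12 + 18 + 25 + 33 + 42 = 137. Including both spin states (m_s = ±1/2) gives 2 × 137 = 274 states.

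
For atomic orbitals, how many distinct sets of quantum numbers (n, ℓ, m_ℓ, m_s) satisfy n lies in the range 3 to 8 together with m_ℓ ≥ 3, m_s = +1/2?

35

Work shell by shell — for each n, count the (ℓ, m_ℓ) pairs that satisfy m_ℓ ≥ 3:
n=4 → 1; n=5 → 3; n=6 → 6; n=7 → 10; n=8 → 15.
Orbitals: 1 + 3 + 6 + 10 + 15 = 35. With m_s fixed to +1/2 there is one state per orbital, so 35 states.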